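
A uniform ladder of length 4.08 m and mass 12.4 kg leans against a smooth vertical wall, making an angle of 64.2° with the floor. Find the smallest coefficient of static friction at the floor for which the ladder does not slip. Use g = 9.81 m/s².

Sum moments about the foot of the ladder (the floor normal and friction both act there and drop out).
Ladder weight 12.4×9.81 = 121.6 N acts at 2.04 m along the ladder; its horizontal arm is 2.04·cos64.2° = 0.8879 m → τ = 108 N·m clockwise.
Wall normal N acts horizontally at the top; its moment arm is the height L sinθ = 4.08·sin64.2° = 3.673 m, counterclockwise.
For rotational equilibrium, N × 3.673 = 108, so N = 29.4 N.
ΣFx = 0 ⇒ f = N_wall = 29.4 N. ΣFy = 0 ⇒ N_floor = 121.6 N.
μ_min = f / N_floor = 29.4 / 121.6 = 0.242.

μ_min ≈ 0.242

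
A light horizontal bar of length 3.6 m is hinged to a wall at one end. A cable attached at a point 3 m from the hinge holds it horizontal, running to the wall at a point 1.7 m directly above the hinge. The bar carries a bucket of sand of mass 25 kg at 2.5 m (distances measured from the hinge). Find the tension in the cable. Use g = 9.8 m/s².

T ≈ 414 N

Taking torques about the hinge:
Bucket of sand: 25 × 9.8 = 245 N down at 2.5 m → arm 2.5 m, τ = 245 × 2.5 = 612.5 N·m clockwise.
Total clockwise load moment = 612.5 N·m.
The cable tension T acts at 3 m; only its component perpendicular to the bar, T sinθ, produces torque. sinθ = h/√(h²+d²) = 1.7/√(1.7²+3²) = 0.493.
For rotational equilibrium, T × 3 × 0.493 = 612.5, so T = 612.5 / 1.479 = 414 N.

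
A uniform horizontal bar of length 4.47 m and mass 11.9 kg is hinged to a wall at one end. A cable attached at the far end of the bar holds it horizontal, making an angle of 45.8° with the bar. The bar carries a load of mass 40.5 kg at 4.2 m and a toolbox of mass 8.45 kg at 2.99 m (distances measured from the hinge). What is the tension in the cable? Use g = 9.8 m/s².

About the hinge:
Beam weight: 11.9 × 9.8 = 116.6 N down at 2.235 m → arm 2.235 m, τ = 116.6 × 2.235 = 260.6 N·m clockwise.
Load: 40.5 × 9.8 = 396.9 N down at 4.2 m → arm 4.2 m, τ = 396.9 × 4.2 = 1667 N·m clockwise.
Toolbox: 8.45 × 9.8 = 82.81 N down at 2.99 m → arm 2.99 m, τ = 82.81 × 2.99 = 247.6 N·m clockwise.
Total clockwise load moment = 2175 N·m.
The cable tension T acts at 4.47 m; only its component perpendicular to the bar, T sinθ, produces torque. sin 45.8° = 0.7169.
For rotational equilibrium, T × 4.47 × 0.7169 = 2175, so T = 2175 / 3.205 = 679 N.

T ≈ 679 N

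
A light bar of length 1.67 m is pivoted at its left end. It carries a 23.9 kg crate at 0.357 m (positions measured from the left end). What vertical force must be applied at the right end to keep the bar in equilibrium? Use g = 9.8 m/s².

Taking torques about the left end:
Crate: 23.9 × 9.8 = 234.2 N down at 0.357 m → arm 0.357 m, τ = 234.2 × 0.357 = 83.61 N·m clockwise.
Net moment of the loads = 83.61 N·m clockwise.
The upward force F acts at the right end, arm 1.67 m, giving F × 1.67 counterclockwise.
Balancing moments: F × 1.67 = 83.61, giving F = 83.61 / 1.67 = 50.1 N.

F ≈ 50.1 N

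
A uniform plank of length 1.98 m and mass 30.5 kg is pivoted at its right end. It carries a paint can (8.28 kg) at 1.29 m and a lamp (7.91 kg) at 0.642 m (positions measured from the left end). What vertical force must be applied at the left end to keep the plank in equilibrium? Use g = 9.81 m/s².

Taking torques about the right end:
Beam weight: 30.5 × 9.81 = 299.2 N down at 0.99 m → arm 0.99 m, τ = 299.2 × 0.99 = 296.2 N·m counterclockwise.
Paint can: 8.28 × 9.81 = 81.23 N down at 1.29 m → arm 0.69 m, τ = 81.23 × 0.69 = 56.05 N·m counterclockwise.
Lamp: 7.91 × 9.81 = 77.6 N down at 0.642 m → arm 1.338 m, τ = 77.6 × 1.338 = 103.8 N·m counterclockwise.
Net moment of the loads = 456.1 N·m counterclockwise.
The upward force F acts at the left end, arm 1.98 m, giving F × 1.98 clockwise.
Balancing moments: F × 1.98 = 456.1, giving F = 456.1 / 1.98 = 230 N.

F ≈ 230 N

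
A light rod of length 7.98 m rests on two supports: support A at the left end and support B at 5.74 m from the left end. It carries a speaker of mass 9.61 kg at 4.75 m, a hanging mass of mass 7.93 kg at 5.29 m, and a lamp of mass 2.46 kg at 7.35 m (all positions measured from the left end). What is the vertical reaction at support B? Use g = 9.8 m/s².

R_B ≈ 180 N

Taking torques about support A:
Speaker: 9.61 × 9.8 = 94.18 N down at 4.75 m → arm 4.75 m, τ = 94.18 × 4.75 = 447.4 N·m clockwise.
Hanging mass: 7.93 × 9.8 = 77.71 N down at 5.29 m → arm 5.29 m, τ = 77.71 × 5.29 = 411.1 N·m clockwise.
Lamp: 2.46 × 9.8 = 24.11 N down at 7.35 m → arm 7.35 m, τ = 24.11 × 7.35 = 177.2 N·m clockwise.
Net load moment about support A = 1036 N·m clockwise.
Reaction R at support B is upward at 5.74 m, arm 5.74 m → moment R × 5.74 counterclockwise.
Setting net torque to zero: R × 5.74 = 1036 → R = 180 N.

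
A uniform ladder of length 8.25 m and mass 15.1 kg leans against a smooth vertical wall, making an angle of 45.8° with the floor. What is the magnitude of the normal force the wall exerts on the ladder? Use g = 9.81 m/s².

N_wall ≈ 72 N

About the foot of the ladder:
Ladder weight 15.1×9.81 = 148.1 N acts at 4.125 m along the ladder; its horizontal arm is 4.125·cos45.8° = 2.876 m → τ = 425.9 N·m clockwise.
Wall normal N acts horizontally at the top; its moment arm is the height L sinθ = 8.25·sin45.8° = 5.915 m, counterclockwise.
Setting net torque to zero: N × 5.915 = 425.9 → N = 72 N.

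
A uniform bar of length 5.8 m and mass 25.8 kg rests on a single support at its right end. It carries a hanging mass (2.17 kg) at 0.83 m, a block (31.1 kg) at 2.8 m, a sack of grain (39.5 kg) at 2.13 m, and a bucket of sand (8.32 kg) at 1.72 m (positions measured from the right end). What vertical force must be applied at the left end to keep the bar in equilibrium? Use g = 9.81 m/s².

F ≈ 443 N

Sum moments about the right end (the unknown pivot reaction has zero arm there).
Beam weight: 25.8 × 9.81 = 253.1 N down at 2.9 m → arm 2.9 m, τ = 253.1 × 2.9 = 734 N·m counterclockwise.
Hanging mass: 2.17 × 9.81 = 21.29 N down at 0.83 m → arm 0.83 m, τ = 21.29 × 0.83 = 17.67 N·m counterclockwise.
Block: 31.1 × 9.81 = 305.1 N down at 2.8 m → arm 2.8 m, τ = 305.1 × 2.8 = 854.3 N·m counterclockwise.
Sack of grain: 39.5 × 9.81 = 387.5 N down at 2.13 m → arm 2.13 m, τ = 387.5 × 2.13 = 825.4 N·m counterclockwise.
Bucket of sand: 8.32 × 9.81 = 81.62 N down at 1.72 m → arm 1.72 m, τ = 81.62 × 1.72 = 140.4 N·m counterclockwise.
Net moment of the loads = 2572 N·m counterclockwise.
The upward force F acts at the left end, arm 5.8 m, giving F × 5.8 clockwise.
For rotational equilibrium, F × 5.8 = 2572, so F = 2572 / 5.8 = 443 N.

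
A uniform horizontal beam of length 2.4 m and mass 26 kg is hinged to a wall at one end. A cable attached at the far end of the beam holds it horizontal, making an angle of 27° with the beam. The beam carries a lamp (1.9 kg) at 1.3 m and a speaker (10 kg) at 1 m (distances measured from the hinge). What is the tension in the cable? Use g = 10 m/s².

T ≈ 401 N

Take moments about the hinge.
Beam weight: 26 × 10 = 260 N down at 1.2 m → arm 1.2 m, τ = 260 × 1.2 = 312 N·m clockwise.
Lamp: 1.9 × 10 = 19 N down at 1.3 m → arm 1.3 m, τ = 19 × 1.3 = 24.7 N·m clockwise.
Speaker: 10 × 10 = 100 N down at 1 m → arm 1 m, τ = 100 × 1 = 100 N·m clockwise.
Total clockwise load moment = 436.7 N·m.
The cable tension T acts at 2.4 m; only its component perpendicular to the beam, T sinθ, produces torque. sin 27° = 0.454.
For rotational equilibrium, T × 2.4 × 0.454 = 436.7, so T = 436.7 / 1.09 = 401 N.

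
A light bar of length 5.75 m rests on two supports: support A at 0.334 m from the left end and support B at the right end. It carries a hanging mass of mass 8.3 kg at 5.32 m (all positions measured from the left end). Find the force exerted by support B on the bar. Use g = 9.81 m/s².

R_B ≈ 75 N

About support A:
Hanging mass: 8.3 × 9.81 = 81.42 N down at 5.32 m → arm 4.986 m, τ = 81.42 × 4.986 = 406 N·m clockwise.
Net load moment about support A = 406 N·m clockwise.
Reaction R at support B is upward at 5.75 m, arm 5.416 m → moment R × 5.416 counterclockwise.
For rotational equilibrium, R × 5.416 = 406, so R = 75 N.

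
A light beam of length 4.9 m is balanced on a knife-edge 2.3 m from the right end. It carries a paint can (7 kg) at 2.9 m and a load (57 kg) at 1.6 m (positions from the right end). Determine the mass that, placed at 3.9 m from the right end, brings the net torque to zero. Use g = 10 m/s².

Take moments about the knife-edge (at 2.3 m from the right end).
Paint can: 7 × 10 = 70 N down at 2.9 m → arm 0.6 m, τ = 70 × 0.6 = 42 N·m counterclockwise.
Load: 57 × 10 = 570 N down at 1.6 m → arm 0.7 m, τ = 570 × 0.7 = 399 N·m clockwise.
Net moment of known loads = 357 N·m clockwise.
An unknown mass m at 3.9 m has arm 1.6 m; its moment is m·g·1.6 counterclockwise.
Balancing moments: m × 10 × 1.6 = 357, giving m = 357 / (10 × 1.6) = 22.3 kg.

m ≈ 22.3 kg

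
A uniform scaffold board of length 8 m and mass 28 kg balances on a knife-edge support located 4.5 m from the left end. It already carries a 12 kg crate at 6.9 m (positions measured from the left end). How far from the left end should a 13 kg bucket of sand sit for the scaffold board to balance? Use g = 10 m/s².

About the knife-edge support (at 4.5 m from the left end):
Beam weight: 28 × 10 = 280 N down at 4 m → arm 0.5 m, τ = 280 × 0.5 = 140 N·m counterclockwise.
Crate: 12 × 10 = 120 N down at 6.9 m → arm 2.4 m, τ = 120 × 2.4 = 288 N·m clockwise.
Net moment of existing loads = 148 N·m clockwise.
The bucket of sand weighs 13 × 10 = 130 N and must supply an equal counterclockwise moment, so its lever arm about the knife-edge support is 148 / 130 = 1.14 m.
That puts it at 4.5 − 1.14 = 3.36 m from the left end.

x ≈ 3.36 m from the left end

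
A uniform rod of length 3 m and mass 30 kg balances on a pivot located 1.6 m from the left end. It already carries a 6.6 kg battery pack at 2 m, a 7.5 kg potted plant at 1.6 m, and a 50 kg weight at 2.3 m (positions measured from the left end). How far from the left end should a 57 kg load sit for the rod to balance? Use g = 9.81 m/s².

Sum moments about the pivot (at 1.6 m from the left end) (the support reaction has zero arm there).
Beam weight: 30 × 9.81 = 294.3 N down at 1.5 m → arm 0.1 m, τ = 294.3 × 0.1 = 29.43 N·m counterclockwise.
Battery pack: 6.6 × 9.81 = 64.75 N down at 2 m → arm 0.4 m, τ = 64.75 × 0.4 = 25.9 N·m clockwise.
Potted plant: acts at the pivot, moment arm 0 → no torque.
Weight: 50 × 9.81 = 490.5 N down at 2.3 m → arm 0.7 m, τ = 490.5 × 0.7 = 343.3 N·m clockwise.
Net moment of existing loads = 339.8 N·m clockwise.
The load weighs 57 × 9.81 = 559.2 N and must supply an equal counterclockwise moment, so its lever arm about the pivot is 339.8 / 559.2 = 0.608 m.
That puts it at 1.6 − 0.608 = 0.992 m from the left end.

x ≈ 0.992 m from the left end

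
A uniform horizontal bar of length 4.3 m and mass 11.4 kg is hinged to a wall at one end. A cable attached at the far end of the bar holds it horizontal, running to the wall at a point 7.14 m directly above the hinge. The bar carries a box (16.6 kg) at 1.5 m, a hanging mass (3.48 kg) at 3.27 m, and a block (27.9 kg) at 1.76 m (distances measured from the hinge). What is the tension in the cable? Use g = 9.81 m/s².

Taking torques about the hinge:
Beam weight: 11.4 × 9.81 = 111.8 N down at 2.15 m → arm 2.15 m, τ = 111.8 × 2.15 = 240.4 N·m clockwise.
Box: 16.6 × 9.81 = 162.8 N down at 1.5 m → arm 1.5 m, τ = 162.8 × 1.5 = 244.2 N·m clockwise.
Hanging mass: 3.48 × 9.81 = 34.14 N down at 3.27 m → arm 3.27 m, τ = 34.14 × 3.27 = 111.6 N·m clockwise.
Block: 27.9 × 9.81 = 273.7 N down at 1.76 m → arm 1.76 m, τ = 273.7 × 1.76 = 481.7 N·m clockwise.
Total clockwise load moment = 1078 N·m.
The cable tension T acts at 4.3 m; only its component perpendicular to the bar, T sinθ, produces torque. sinθ = h/√(h²+d²) = 7.14/√(7.14²+4.3²) = 0.8566.
For rotational equilibrium, T × 4.3 × 0.8566 = 1078, so T = 1078 / 3.683 = 293 N.

T ≈ 293 N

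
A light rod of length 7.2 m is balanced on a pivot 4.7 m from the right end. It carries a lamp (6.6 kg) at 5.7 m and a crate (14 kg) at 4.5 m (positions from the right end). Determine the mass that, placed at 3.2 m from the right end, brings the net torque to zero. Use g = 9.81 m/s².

Take moments about the pivot (at 4.7 m from the right end).
Lamp: 6.6 × 9.81 = 64.75 N down at 5.7 m → arm 1 m, τ = 64.75 × 1 = 64.75 N·m counterclockwise.
Crate: 14 × 9.81 = 137.3 N down at 4.5 m → arm 0.2 m, τ = 137.3 × 0.2 = 27.46 N·m clockwise.
Net moment of known loads = 37.29 N·m counterclockwise.
An unknown mass m at 3.2 m has arm 1.5 m; its moment is m·g·1.5 clockwise.
Στ = 0 ⇒ m × 9.81 × 1.5 = 37.29 ⇒ m = 37.29 / (9.81 × 1.5) = 2.53 kg.

m ≈ 2.53 kg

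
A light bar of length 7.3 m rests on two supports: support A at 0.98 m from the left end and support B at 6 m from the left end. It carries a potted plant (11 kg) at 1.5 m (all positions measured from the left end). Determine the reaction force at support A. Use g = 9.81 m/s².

Choose support B as the axis so its reaction then has zero moment arm.
Potted plant: 11 × 9.81 = 107.9 N down at 1.5 m → arm 4.5 m, τ = 107.9 × 4.5 = 485.6 N·m counterclockwise.
Net load moment about support B = 485.6 N·m counterclockwise.
Reaction R at support A is upward at 0.98 m, arm 5.02 m → moment R × 5.02 clockwise.
For rotational equilibrium, R × 5.02 = 485.6, so R = 96.7 N.

R_A ≈ 96.7 N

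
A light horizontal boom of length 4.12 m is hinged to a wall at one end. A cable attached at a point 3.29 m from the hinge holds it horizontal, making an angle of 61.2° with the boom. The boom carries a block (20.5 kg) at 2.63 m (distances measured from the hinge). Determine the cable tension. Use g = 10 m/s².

T ≈ 187 N

Take moments about the hinge.
Block: 20.5 × 10 = 205 N down at 2.63 m → arm 2.63 m, τ = 205 × 2.63 = 539.1 N·m clockwise.
Total clockwise load moment = 539.1 N·m.
The cable tension T acts at 3.29 m; only its component perpendicular to the boom, T sinθ, produces torque. sin 61.2° = 0.8763.
Στ = 0 ⇒ T × 3.29 × 0.8763 = 539.1 ⇒ T = 539.1 / 2.883 = 187 N.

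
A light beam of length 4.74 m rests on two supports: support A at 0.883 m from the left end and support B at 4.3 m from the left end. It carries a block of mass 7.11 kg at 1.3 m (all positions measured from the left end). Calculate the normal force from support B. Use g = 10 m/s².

R_B ≈ 8.68 N

About support A:
Block: 7.11 × 10 = 71.1 N down at 1.3 m → arm 0.417 m, τ = 71.1 × 0.417 = 29.65 N·m clockwise.
Net load moment about support A = 29.65 N·m clockwise.
Reaction R at support B is upward at 4.3 m, arm 3.417 m → moment R × 3.417 counterclockwise.
Setting net torque to zero: R × 3.417 = 29.65 → R = 8.68 N.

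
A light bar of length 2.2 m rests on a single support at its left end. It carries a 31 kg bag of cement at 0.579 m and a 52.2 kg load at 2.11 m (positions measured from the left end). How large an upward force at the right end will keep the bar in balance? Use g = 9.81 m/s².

F ≈ 571 N

Sum moments about the left end (the unknown pivot reaction has zero arm there).
Bag of cement: 31 × 9.81 = 304.1 N down at 0.579 m → arm 0.579 m, τ = 304.1 × 0.579 = 176.1 N·m clockwise.
Load: 52.2 × 9.81 = 512.1 N down at 2.11 m → arm 2.11 m, τ = 512.1 × 2.11 = 1081 N·m clockwise.
Net moment of the loads = 1257 N·m clockwise.
The upward force F acts at the right end, arm 2.2 m, giving F × 2.2 counterclockwise.
Setting net torque to zero: F × 2.2 = 1257 → F = 1257 / 2.2 = 571 N.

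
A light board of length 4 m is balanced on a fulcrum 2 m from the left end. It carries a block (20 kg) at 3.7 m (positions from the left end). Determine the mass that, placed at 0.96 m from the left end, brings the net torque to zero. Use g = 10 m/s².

Taking torques about the fulcrum (at 2 m from the left end):
Block: 20 × 10 = 200 N down at 3.7 m → arm 1.7 m, τ = 200 × 1.7 = 340 N·m clockwise.
Net moment of known loads = 340 N·m clockwise.
An unknown mass m at 0.96 m has arm 1.04 m; its moment is m·g·1.04 counterclockwise.
Balancing moments: m × 10 × 1.04 = 340, giving m = 340 / (10 × 1.04) = 32.7 kg.

m ≈ 32.7 kg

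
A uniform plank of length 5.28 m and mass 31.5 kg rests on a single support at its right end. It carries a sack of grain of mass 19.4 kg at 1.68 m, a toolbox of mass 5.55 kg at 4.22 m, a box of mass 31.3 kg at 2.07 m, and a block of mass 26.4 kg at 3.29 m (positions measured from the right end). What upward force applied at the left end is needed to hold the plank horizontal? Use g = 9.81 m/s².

Sum moments about the right end (the unknown pivot reaction has zero arm there).
Beam weight: 31.5 × 9.81 = 309 N down at 2.64 m → arm 2.64 m, τ = 309 × 2.64 = 815.8 N·m counterclockwise.
Sack of grain: 19.4 × 9.81 = 190.3 N down at 1.68 m → arm 1.68 m, τ = 190.3 × 1.68 = 319.7 N·m counterclockwise.
Toolbox: 5.55 × 9.81 = 54.45 N down at 4.22 m → arm 4.22 m, τ = 54.45 × 4.22 = 229.8 N·m counterclockwise.
Box: 31.3 × 9.81 = 307.1 N down at 2.07 m → arm 2.07 m, τ = 307.1 × 2.07 = 635.7 N·m counterclockwise.
Block: 26.4 × 9.81 = 259 N down at 3.29 m → arm 3.29 m, τ = 259 × 3.29 = 852.1 N·m counterclockwise.
Net moment of the loads = 2853 N·m counterclockwise.
The upward force F acts at the left end, arm 5.28 m, giving F × 5.28 clockwise.
Στ = 0 ⇒ F × 5.28 = 2853 ⇒ F = 2853 / 5.28 = 540 N.

F ≈ 540 N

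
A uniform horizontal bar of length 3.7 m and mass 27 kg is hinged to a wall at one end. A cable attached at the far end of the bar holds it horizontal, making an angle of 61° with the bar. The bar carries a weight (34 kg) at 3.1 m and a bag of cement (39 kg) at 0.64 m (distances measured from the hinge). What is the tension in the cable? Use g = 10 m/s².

T ≈ 557 N

Take moments about the hinge.
Beam weight: 27 × 10 = 270 N down at 1.85 m → arm 1.85 m, τ = 270 × 1.85 = 499.5 N·m clockwise.
Weight: 34 × 10 = 340 N down at 3.1 m → arm 3.1 m, τ = 340 × 3.1 = 1054 N·m clockwise.
Bag of cement: 39 × 10 = 390 N down at 0.64 m → arm 0.64 m, τ = 390 × 0.64 = 249.6 N·m clockwise.
Total clockwise load moment = 1803 N·m.
The cable tension T acts at 3.7 m; only its component perpendicular to the bar, T sinθ, produces torque. sin 61° = 0.8746.
Setting net torque to zero: T × 3.7 × 0.8746 = 1803 → T = 1803 / 3.236 = 557 N.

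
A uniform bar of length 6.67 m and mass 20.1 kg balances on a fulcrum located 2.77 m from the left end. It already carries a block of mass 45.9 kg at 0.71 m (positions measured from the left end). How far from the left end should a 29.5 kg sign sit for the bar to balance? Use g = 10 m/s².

x ≈ 5.59 m from the left end

About the fulcrum (at 2.77 m from the left end):
Beam weight: 20.1 × 10 = 201 N down at 3.335 m → arm 0.565 m, τ = 201 × 0.565 = 113.6 N·m clockwise.
Block: 45.9 × 10 = 459 N down at 0.71 m → arm 2.06 m, τ = 459 × 2.06 = 945.5 N·m counterclockwise.
Net moment of existing loads = 831.9 N·m counterclockwise.
The sign weighs 29.5 × 10 = 295 N and must supply an equal clockwise moment, so its lever arm about the fulcrum is 831.9 / 295 = 2.82 m.
That puts it at 2.77 + 2.82 = 5.59 m from the left end.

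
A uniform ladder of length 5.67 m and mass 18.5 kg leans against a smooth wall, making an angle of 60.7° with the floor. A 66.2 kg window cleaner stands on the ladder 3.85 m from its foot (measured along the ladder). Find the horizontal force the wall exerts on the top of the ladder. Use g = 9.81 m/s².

N_wall ≈ 298 N

Choose the foot of the ladder as the axis so the floor normal and friction both act there and drop out.
Ladder weight 18.5×9.81 = 181.5 N acts at 2.835 m along the ladder; its horizontal arm is 2.835·cos60.7° = 1.387 m → τ = 251.7 N·m clockwise.
Window cleaner: 66.2×9.81 = 649.4 N at 3.85 m → arm 1.884 m → τ = 1223 N·m clockwise.
Wall normal N acts horizontally at the top; its moment arm is the height L sinθ = 5.67·sin60.7° = 4.945 m, counterclockwise.
Setting net torque to zero: N × 4.945 = 1475 → N = 298 N.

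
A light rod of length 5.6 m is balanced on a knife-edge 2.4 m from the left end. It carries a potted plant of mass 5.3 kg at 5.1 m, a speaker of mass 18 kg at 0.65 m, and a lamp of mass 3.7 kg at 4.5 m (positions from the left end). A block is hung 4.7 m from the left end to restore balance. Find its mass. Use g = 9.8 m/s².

m ≈ 4.1 kg

About the knife-edge (at 2.4 m from the left end):
Potted plant: 5.3 × 9.8 = 51.94 N down at 5.1 m → arm 2.7 m, τ = 51.94 × 2.7 = 140.2 N·m clockwise.
Speaker: 18 × 9.8 = 176.4 N down at 0.65 m → arm 1.75 m, τ = 176.4 × 1.75 = 308.7 N·m counterclockwise.
Lamp: 3.7 × 9.8 = 36.26 N down at 4.5 m → arm 2.1 m, τ = 36.26 × 2.1 = 76.15 N·m clockwise.
Net moment of known loads = 92.35 N·m counterclockwise.
An unknown mass m at 4.7 m has arm 2.3 m; its moment is m·g·2.3 clockwise.
Στ = 0 ⇒ m × 9.8 × 2.3 = 92.35 ⇒ m = 92.35 / (9.8 × 2.3) = 4.1 kg.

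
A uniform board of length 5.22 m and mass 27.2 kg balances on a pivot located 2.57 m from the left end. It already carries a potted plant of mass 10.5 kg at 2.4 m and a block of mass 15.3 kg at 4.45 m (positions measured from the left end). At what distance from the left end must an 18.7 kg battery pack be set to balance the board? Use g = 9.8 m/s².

x ≈ 1.07 m from the left end

About the pivot (at 2.57 m from the left end):
Beam weight: 27.2 × 9.8 = 266.6 N down at 2.61 m → arm 0.04 m, τ = 266.6 × 0.04 = 10.66 N·m clockwise.
Potted plant: 10.5 × 9.8 = 102.9 N down at 2.4 m → arm 0.17 m, τ = 102.9 × 0.17 = 17.49 N·m counterclockwise.
Block: 15.3 × 9.8 = 149.9 N down at 4.45 m → arm 1.88 m, τ = 149.9 × 1.88 = 281.8 N·m clockwise.
Net moment of existing loads = 275 N·m clockwise.
The battery pack weighs 18.7 × 9.8 = 183.3 N and must supply an equal counterclockwise moment, so its lever arm about the pivot is 275 / 183.3 = 1.5 m.
That puts it at 2.57 − 1.5 = 1.07 m from the left end.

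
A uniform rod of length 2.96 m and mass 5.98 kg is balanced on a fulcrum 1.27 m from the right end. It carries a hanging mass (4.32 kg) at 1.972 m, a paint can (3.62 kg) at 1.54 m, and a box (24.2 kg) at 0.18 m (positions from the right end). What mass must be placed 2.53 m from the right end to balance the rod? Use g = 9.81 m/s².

m ≈ 16.8 kg

Take moments about the fulcrum (at 1.27 m from the right end).
Beam weight: 5.98 × 9.81 = 58.66 N down at 1.48 m → arm 0.21 m, τ = 58.66 × 0.21 = 12.32 N·m counterclockwise.
Hanging mass: 4.32 × 9.81 = 42.38 N down at 1.972 m → arm 0.702 m, τ = 42.38 × 0.702 = 29.75 N·m counterclockwise.
Paint can: 3.62 × 9.81 = 35.51 N down at 1.54 m → arm 0.27 m, τ = 35.51 × 0.27 = 9.588 N·m counterclockwise.
Box: 24.2 × 9.81 = 237.4 N down at 0.18 m → arm 1.09 m, τ = 237.4 × 1.09 = 258.8 N·m clockwise.
Net moment of known loads = 207.1 N·m clockwise.
An unknown mass m at 2.53 m has arm 1.26 m; its moment is m·g·1.26 counterclockwise.
Στ = 0 ⇒ m × 9.81 × 1.26 = 207.1 ⇒ m = 207.1 / (9.81 × 1.26) = 16.8 kg.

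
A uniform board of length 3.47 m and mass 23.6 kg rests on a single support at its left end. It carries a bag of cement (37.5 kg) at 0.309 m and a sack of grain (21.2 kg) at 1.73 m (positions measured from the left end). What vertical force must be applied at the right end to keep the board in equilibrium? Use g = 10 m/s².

F ≈ 257 N

Choose the left end as the axis so the unknown pivot reaction has zero arm there.
Beam weight: 23.6 × 10 = 236 N down at 1.735 m → arm 1.735 m, τ = 236 × 1.735 = 409.5 N·m clockwise.
Bag of cement: 37.5 × 10 = 375 N down at 0.309 m → arm 0.309 m, τ = 375 × 0.309 = 115.9 N·m clockwise.
Sack of grain: 21.2 × 10 = 212 N down at 1.73 m → arm 1.73 m, τ = 212 × 1.73 = 366.8 N·m clockwise.
Net moment of the loads = 892.2 N·m clockwise.
The upward force F acts at the right end, arm 3.47 m, giving F × 3.47 counterclockwise.
Balancing moments: F × 3.47 = 892.2, giving F = 892.2 / 3.47 = 257 N.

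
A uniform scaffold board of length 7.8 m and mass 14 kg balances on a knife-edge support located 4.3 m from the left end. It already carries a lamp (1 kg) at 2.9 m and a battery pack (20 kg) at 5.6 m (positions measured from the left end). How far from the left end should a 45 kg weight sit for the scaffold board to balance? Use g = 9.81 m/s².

x ≈ 3.88 m from the left end

Sum moments about the knife-edge support (at 4.3 m from the left end) (the support reaction has zero arm there).
Beam weight: 14 × 9.81 = 137.3 N down at 3.9 m → arm 0.4 m, τ = 137.3 × 0.4 = 54.92 N·m counterclockwise.
Lamp: 1 × 9.81 = 9.81 N down at 2.9 m → arm 1.4 m, τ = 9.81 × 1.4 = 13.73 N·m counterclockwise.
Battery pack: 20 × 9.81 = 196.2 N down at 5.6 m → arm 1.3 m, τ = 196.2 × 1.3 = 255.1 N·m clockwise.
Net moment of existing loads = 186.4 N·m clockwise.
The weight weighs 45 × 9.81 = 441.5 N and must supply an equal counterclockwise moment, so its lever arm about the knife-edge support is 186.4 / 441.5 = 0.422 m.
That puts it at 4.3 − 0.422 = 3.88 m from the left end.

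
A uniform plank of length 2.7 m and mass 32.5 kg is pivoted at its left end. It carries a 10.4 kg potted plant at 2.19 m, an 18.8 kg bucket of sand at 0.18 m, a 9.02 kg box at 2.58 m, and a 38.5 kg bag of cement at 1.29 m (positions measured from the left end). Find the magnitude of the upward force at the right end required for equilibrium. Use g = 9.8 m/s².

F ≈ 519 N

Take moments about the left end.
Beam weight: 32.5 × 9.8 = 318.5 N down at 1.35 m → arm 1.35 m, τ = 318.5 × 1.35 = 430 N·m clockwise.
Potted plant: 10.4 × 9.8 = 101.9 N down at 2.19 m → arm 2.19 m, τ = 101.9 × 2.19 = 223.2 N·m clockwise.
Bucket of sand: 18.8 × 9.8 = 184.2 N down at 0.18 m → arm 0.18 m, τ = 184.2 × 0.18 = 33.16 N·m clockwise.
Box: 9.02 × 9.8 = 88.4 N down at 2.58 m → arm 2.58 m, τ = 88.4 × 2.58 = 228.1 N·m clockwise.
Bag of cement: 38.5 × 9.8 = 377.3 N down at 1.29 m → arm 1.29 m, τ = 377.3 × 1.29 = 486.7 N·m clockwise.
Net moment of the loads = 1401 N·m clockwise.
The upward force F acts at the right end, arm 2.7 m, giving F × 2.7 counterclockwise.
Στ = 0 ⇒ F × 2.7 = 1401 ⇒ F = 1401 / 2.7 = 519 N.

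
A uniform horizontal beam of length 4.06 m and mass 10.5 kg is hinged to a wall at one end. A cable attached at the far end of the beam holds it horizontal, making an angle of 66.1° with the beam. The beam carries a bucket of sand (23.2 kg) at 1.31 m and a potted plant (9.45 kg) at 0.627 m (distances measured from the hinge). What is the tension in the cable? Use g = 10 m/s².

T ≈ 155 N

Choose the hinge as the axis so the unknown hinge reaction has zero arm there.
Beam weight: 10.5 × 10 = 105 N down at 2.03 m → arm 2.03 m, τ = 105 × 2.03 = 213.1 N·m clockwise.
Bucket of sand: 23.2 × 10 = 232 N down at 1.31 m → arm 1.31 m, τ = 232 × 1.31 = 303.9 N·m clockwise.
Potted plant: 9.45 × 10 = 94.5 N down at 0.627 m → arm 0.627 m, τ = 94.5 × 0.627 = 59.25 N·m clockwise.
Total clockwise load moment = 576.2 N·m.
The cable tension T acts at 4.06 m; only its component perpendicular to the beam, T sinθ, produces torque. sin 66.1° = 0.9143.
For rotational equilibrium, T × 4.06 × 0.9143 = 576.2, so T = 576.2 / 3.712 = 155 N.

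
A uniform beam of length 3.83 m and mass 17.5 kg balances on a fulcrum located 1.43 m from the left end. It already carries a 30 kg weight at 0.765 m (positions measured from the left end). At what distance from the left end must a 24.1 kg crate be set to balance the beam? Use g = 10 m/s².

Choose the fulcrum (at 1.43 m from the left end) as the axis so the support reaction has zero arm there.
Beam weight: 17.5 × 10 = 175 N down at 1.915 m → arm 0.485 m, τ = 175 × 0.485 = 84.88 N·m clockwise.
Weight: 30 × 10 = 300 N down at 0.765 m → arm 0.665 m, τ = 300 × 0.665 = 199.5 N·m counterclockwise.
Net moment of existing loads = 114.6 N·m counterclockwise.
The crate weighs 24.1 × 10 = 241 N and must supply an equal clockwise moment, so its lever arm about the fulcrum is 114.6 / 241 = 0.476 m.
That puts it at 1.43 + 0.476 = 1.91 m from the left end.

x ≈ 1.91 m from the left end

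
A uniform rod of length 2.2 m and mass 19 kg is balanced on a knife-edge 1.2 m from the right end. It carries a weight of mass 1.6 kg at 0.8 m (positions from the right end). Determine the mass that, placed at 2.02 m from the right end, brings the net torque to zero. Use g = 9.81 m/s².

m ≈ 3.1 kg

About the knife-edge (at 1.2 m from the right end):
Beam weight: 19 × 9.81 = 186.4 N down at 1.1 m → arm 0.1 m, τ = 186.4 × 0.1 = 18.64 N·m clockwise.
Weight: 1.6 × 9.81 = 15.7 N down at 0.8 m → arm 0.4 m, τ = 15.7 × 0.4 = 6.28 N·m clockwise.
Net moment of known loads = 24.92 N·m clockwise.
An unknown mass m at 2.02 m has arm 0.82 m; its moment is m·g·0.82 counterclockwise.
Στ = 0 ⇒ m × 9.81 × 0.82 = 24.92 ⇒ m = 24.92 / (9.81 × 0.82) = 3.1 kg.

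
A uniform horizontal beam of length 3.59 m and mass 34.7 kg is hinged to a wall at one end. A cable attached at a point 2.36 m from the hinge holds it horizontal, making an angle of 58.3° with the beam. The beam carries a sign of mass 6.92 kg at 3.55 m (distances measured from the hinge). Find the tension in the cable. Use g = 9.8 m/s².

T ≈ 424 N

Choose the hinge as the axis so the unknown hinge reaction has zero arm there.
Beam weight: 34.7 × 9.8 = 340.1 N down at 1.795 m → arm 1.795 m, τ = 340.1 × 1.795 = 610.5 N·m clockwise.
Sign: 6.92 × 9.8 = 67.82 N down at 3.55 m → arm 3.55 m, τ = 67.82 × 3.55 = 240.8 N·m clockwise.
Total clockwise load moment = 851.3 N·m.
The cable tension T acts at 2.36 m; only its component perpendicular to the beam, T sinθ, produces torque. sin 58.3° = 0.8508.
Setting net torque to zero: T × 2.36 × 0.8508 = 851.3 → T = 851.3 / 2.008 = 424 N.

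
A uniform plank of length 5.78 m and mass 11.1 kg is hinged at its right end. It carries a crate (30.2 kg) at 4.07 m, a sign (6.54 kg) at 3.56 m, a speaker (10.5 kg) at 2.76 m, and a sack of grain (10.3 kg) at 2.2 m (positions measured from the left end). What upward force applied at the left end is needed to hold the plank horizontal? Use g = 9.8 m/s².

F ≈ 283 N

Take moments about the right end.
Beam weight: 11.1 × 9.8 = 108.8 N down at 2.89 m → arm 2.89 m, τ = 108.8 × 2.89 = 314.4 N·m counterclockwise.
Crate: 30.2 × 9.8 = 296 N down at 4.07 m → arm 1.71 m, τ = 296 × 1.71 = 506.2 N·m counterclockwise.
Sign: 6.54 × 9.8 = 64.09 N down at 3.56 m → arm 2.22 m, τ = 64.09 × 2.22 = 142.3 N·m counterclockwise.
Speaker: 10.5 × 9.8 = 102.9 N down at 2.76 m → arm 3.02 m, τ = 102.9 × 3.02 = 310.8 N·m counterclockwise.
Sack of grain: 10.3 × 9.8 = 100.9 N down at 2.2 m → arm 3.58 m, τ = 100.9 × 3.58 = 361.2 N·m counterclockwise.
Net moment of the loads = 1635 N·m counterclockwise.
The upward force F acts at the left end, arm 5.78 m, giving F × 5.78 clockwise.
Στ = 0 ⇒ F × 5.78 = 1635 ⇒ F = 1635 / 5.78 = 283 N.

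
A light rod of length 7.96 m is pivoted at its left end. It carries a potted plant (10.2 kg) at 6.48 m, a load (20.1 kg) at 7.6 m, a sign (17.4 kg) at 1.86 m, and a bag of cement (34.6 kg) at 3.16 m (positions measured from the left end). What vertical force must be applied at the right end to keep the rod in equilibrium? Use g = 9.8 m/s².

Take moments about the left end.
Potted plant: 10.2 × 9.8 = 99.96 N down at 6.48 m → arm 6.48 m, τ = 99.96 × 6.48 = 647.7 N·m clockwise.
Load: 20.1 × 9.8 = 197 N down at 7.6 m → arm 7.6 m, τ = 197 × 7.6 = 1497 N·m clockwise.
Sign: 17.4 × 9.8 = 170.5 N down at 1.86 m → arm 1.86 m, τ = 170.5 × 1.86 = 317.1 N·m clockwise.
Bag of cement: 34.6 × 9.8 = 339.1 N down at 3.16 m → arm 3.16 m, τ = 339.1 × 3.16 = 1072 N·m clockwise.
Net moment of the loads = 3534 N·m clockwise.
The upward force F acts at the right end, arm 7.96 m, giving F × 7.96 counterclockwise.
Setting net torque to zero: F × 7.96 = 3534 → F = 3534 / 7.96 = 444 N.

F ≈ 444 N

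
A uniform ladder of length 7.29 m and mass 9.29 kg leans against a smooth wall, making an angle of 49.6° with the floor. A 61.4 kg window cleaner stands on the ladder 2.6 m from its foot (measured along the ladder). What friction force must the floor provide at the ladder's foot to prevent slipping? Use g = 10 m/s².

f ≈ 226 N

Taking torques about the foot of the ladder:
Ladder weight 9.29×10 = 92.9 N acts at 3.645 m along the ladder; its horizontal arm is 3.645·cos49.6° = 2.362 m → τ = 219.4 N·m clockwise.
Window cleaner: 61.4×10 = 614 N at 2.6 m → arm 1.685 m → τ = 1035 N·m clockwise.
Wall normal N acts horizontally at the top; its moment arm is the height L sinθ = 7.29·sin49.6° = 5.552 m, counterclockwise.
Setting net torque to zero: N × 5.552 = 1254 → N = 226 N.
ΣFx = 0: friction at the foot balances the wall's push, so f = N_wall = 226 N.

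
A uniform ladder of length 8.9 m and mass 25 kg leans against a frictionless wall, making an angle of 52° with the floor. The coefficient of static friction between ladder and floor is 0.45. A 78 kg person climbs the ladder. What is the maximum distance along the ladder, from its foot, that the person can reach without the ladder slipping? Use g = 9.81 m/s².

Taking torques about the foot of the ladder:
Ladder weight 25×9.81 = 245.2 N acts at 4.45 m along the ladder; its horizontal arm is 4.45·cos52° = 2.74 m → τ = 671.8 N·m clockwise.
Person weight 78×9.81 = 765.2 N at distance d → arm d·cos52° → τ = 765.2·d·0.6157 clockwise.
Wall normal N at the top has arm L sinθ = 7.013 m counterclockwise, so Στ = 0 gives N·7.013 = 671.8 + 471.1·d.
ΣFy = 0 ⇒ N_floor = 1010 N, so the maximum friction is μ_s·N_floor = 0.45×1010 = 454.5 N. ΣFx = 0 ⇒ N_wall = f, so at the slipping point N = 454.5 N.
Substituting: 454.5×7.013 = 671.8 + 471.1·d ⇒ d = (3187 − 671.8) / 471.1 = 5.34 m.

d ≈ 5.34 m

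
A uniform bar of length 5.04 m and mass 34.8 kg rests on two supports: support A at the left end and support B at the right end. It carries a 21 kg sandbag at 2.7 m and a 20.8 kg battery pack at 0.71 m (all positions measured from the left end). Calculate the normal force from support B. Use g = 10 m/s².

R_B ≈ 316 N

Take moments about support A.
Beam weight: 34.8 × 10 = 348 N down at 2.52 m → arm 2.52 m, τ = 348 × 2.52 = 877 N·m clockwise.
Sandbag: 21 × 10 = 210 N down at 2.7 m → arm 2.7 m, τ = 210 × 2.7 = 567 N·m clockwise.
Battery pack: 20.8 × 10 = 208 N down at 0.71 m → arm 0.71 m, τ = 208 × 0.71 = 147.7 N·m clockwise.
Net load moment about support A = 1592 N·m clockwise.
Reaction R at support B is upward at 5.04 m, arm 5.04 m → moment R × 5.04 counterclockwise.
Setting net torque to zero: R × 5.04 = 1592 → R = 316 N.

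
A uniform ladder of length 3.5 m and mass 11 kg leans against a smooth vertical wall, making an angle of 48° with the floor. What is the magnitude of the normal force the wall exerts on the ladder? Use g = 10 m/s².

Take moments about the foot of the ladder.
Ladder weight 11×10 = 110 N acts at 1.75 m along the ladder; its horizontal arm is 1.75·cos48° = 1.171 m → τ = 128.8 N·m clockwise.
Wall normal N acts horizontally at the top; its moment arm is the height L sinθ = 3.5·sin48° = 2.601 m, counterclockwise.
For rotational equilibrium, N × 2.601 = 128.8, so N = 49.5 N.

N_wall ≈ 49.5 N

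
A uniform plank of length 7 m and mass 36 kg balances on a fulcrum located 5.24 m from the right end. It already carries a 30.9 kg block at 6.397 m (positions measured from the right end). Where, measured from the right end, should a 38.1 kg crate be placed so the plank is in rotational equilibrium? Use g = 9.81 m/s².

Sum moments about the fulcrum (at 5.24 m from the right end) (the support reaction has zero arm there).
Beam weight: 36 × 9.81 = 353.2 N down at 3.5 m → arm 1.74 m, τ = 353.2 × 1.74 = 614.6 N·m clockwise.
Block: 30.9 × 9.81 = 303.1 N down at 6.397 m → arm 1.157 m, τ = 303.1 × 1.157 = 350.7 N·m counterclockwise.
Net moment of existing loads = 263.9 N·m clockwise.
The crate weighs 38.1 × 9.81 = 373.8 N and must supply an equal counterclockwise moment, so its lever arm about the fulcrum is 263.9 / 373.8 = 0.706 m.
That puts it at 5.24 + 0.706 = 5.95 m from the right end.

x ≈ 5.95 m from the right end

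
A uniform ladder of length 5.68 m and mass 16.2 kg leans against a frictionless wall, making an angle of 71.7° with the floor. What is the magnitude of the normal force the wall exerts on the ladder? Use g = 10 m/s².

Take moments about the foot of the ladder.
Ladder weight 16.2×10 = 162 N acts at 2.84 m along the ladder; its horizontal arm is 2.84·cos71.7° = 0.8917 m → τ = 144.5 N·m clockwise.
Wall normal N acts horizontally at the top; its moment arm is the height L sinθ = 5.68·sin71.7° = 5.393 m, counterclockwise.
Balancing moments: N × 5.393 = 144.5, giving N = 26.8 N.

N_wall ≈ 26.8 N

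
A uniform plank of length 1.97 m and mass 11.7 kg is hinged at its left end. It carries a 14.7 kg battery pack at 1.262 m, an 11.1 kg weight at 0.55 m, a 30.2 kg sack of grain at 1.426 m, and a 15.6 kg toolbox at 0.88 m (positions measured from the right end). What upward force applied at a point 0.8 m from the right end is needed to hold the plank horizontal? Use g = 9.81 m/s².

F ≈ 596 N

Choose the left end as the axis so the unknown pivot reaction has zero arm there.
Beam weight: 11.7 × 9.81 = 114.8 N down at 0.985 m → arm 0.985 m, τ = 114.8 × 0.985 = 113.1 N·m clockwise.
Battery pack: 14.7 × 9.81 = 144.2 N down at 1.262 m → arm 0.708 m, τ = 144.2 × 0.708 = 102.1 N·m clockwise.
Weight: 11.1 × 9.81 = 108.9 N down at 0.55 m → arm 1.42 m, τ = 108.9 × 1.42 = 154.6 N·m clockwise.
Sack of grain: 30.2 × 9.81 = 296.3 N down at 1.426 m → arm 0.544 m, τ = 296.3 × 0.544 = 161.2 N·m clockwise.
Toolbox: 15.6 × 9.81 = 153 N down at 0.88 m → arm 1.09 m, τ = 153 × 1.09 = 166.8 N·m clockwise.
Net moment of the loads = 697.8 N·m clockwise.
The upward force F acts at a point 0.8 m from the right end, arm 1.17 m, giving F × 1.17 counterclockwise.
Balancing moments: F × 1.17 = 697.8, giving F = 697.8 / 1.17 = 596 N.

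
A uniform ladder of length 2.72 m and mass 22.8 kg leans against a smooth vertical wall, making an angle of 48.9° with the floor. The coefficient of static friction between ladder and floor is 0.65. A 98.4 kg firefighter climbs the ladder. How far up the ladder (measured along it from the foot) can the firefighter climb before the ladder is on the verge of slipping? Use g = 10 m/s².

Choose the foot of the ladder as the axis so the floor normal and friction both act there and drop out.
Ladder weight 22.8×10 = 228 N acts at 1.36 m along the ladder; its horizontal arm is 1.36·cos48.9° = 0.894 m → τ = 203.8 N·m clockwise.
Firefighter weight 98.4×10 = 984 N at distance d → arm d·cos48.9° → τ = 984·d·0.6574 clockwise.
Wall normal N at the top has arm L sinθ = 2.05 m counterclockwise, so Στ = 0 gives N·2.05 = 203.8 + 646.9·d.
ΣFy = 0 ⇒ N_floor = 1212 N, so the maximum friction is μ_s·N_floor = 0.65×1212 = 787.8 N. ΣFx = 0 ⇒ N_wall = f, so at the slipping point N = 787.8 N.
Substituting: 787.8×2.05 = 203.8 + 646.9·d ⇒ d = (1615 − 203.8) / 646.9 = 2.18 m.

d ≈ 2.18 m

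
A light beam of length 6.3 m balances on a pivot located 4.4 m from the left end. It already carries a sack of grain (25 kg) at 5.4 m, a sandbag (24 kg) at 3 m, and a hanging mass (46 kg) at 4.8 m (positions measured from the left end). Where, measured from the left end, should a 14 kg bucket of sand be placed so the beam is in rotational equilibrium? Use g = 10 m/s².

x ≈ 3.7 m from the left end

Choose the pivot (at 4.4 m from the left end) as the axis so the support reaction has zero arm there.
Sack of grain: 25 × 10 = 250 N down at 5.4 m → arm 1 m, τ = 250 × 1 = 250 N·m clockwise.
Sandbag: 24 × 10 = 240 N down at 3 m → arm 1.4 m, τ = 240 × 1.4 = 336 N·m counterclockwise.
Hanging mass: 46 × 10 = 460 N down at 4.8 m → arm 0.4 m, τ = 460 × 0.4 = 184 N·m clockwise.
Net moment of existing loads = 98 N·m clockwise.
The bucket of sand weighs 14 × 10 = 140 N and must supply an equal counterclockwise moment, so its lever arm about the pivot is 98 / 140 = 0.7 m.
That puts it at 4.4 − 0.7 = 3.7 m from the left end.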